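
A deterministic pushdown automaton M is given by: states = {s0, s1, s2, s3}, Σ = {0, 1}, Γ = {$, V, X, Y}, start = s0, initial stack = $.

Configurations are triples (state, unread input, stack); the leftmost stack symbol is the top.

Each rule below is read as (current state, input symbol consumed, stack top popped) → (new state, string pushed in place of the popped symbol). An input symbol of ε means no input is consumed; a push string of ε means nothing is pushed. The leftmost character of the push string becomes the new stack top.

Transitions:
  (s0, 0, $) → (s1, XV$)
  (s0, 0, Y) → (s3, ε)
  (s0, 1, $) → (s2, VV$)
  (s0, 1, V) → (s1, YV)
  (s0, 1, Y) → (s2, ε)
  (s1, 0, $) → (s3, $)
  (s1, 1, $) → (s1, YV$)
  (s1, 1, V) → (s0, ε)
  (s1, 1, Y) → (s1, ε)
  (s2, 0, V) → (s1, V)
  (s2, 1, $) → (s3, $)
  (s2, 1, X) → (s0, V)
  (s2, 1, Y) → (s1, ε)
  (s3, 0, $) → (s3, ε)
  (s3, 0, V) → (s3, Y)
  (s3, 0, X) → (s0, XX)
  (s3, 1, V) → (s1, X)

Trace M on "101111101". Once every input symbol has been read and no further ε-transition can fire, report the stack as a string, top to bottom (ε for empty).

V$

(s0, 101111101, $)
  read 1, top $: go to s2, push VV$ → (s2, 01111101, VV$)
  read 0, top V: go to s1, push V → (s1, 1111101, VV$)
  read 1, top V: go to s0, push ε → (s0, 111101, V$)
  read 1, top V: go to s1, push YV → (s1, 11101, YV$)
  read 1, top Y: go to s1, push ε → (s1, 1101, V$)
  read 1, top V: go to s0, push ε → (s0, 101, $)
  read 1, top $: go to s2, push VV$ → (s2, 01, VV$)
  read 0, top V: go to s1, push V → (s1, 1, VV$)
  read 1, top V: go to s0, push ε → (s0, ε, V$)
All input consumed in state s0 with stack V$.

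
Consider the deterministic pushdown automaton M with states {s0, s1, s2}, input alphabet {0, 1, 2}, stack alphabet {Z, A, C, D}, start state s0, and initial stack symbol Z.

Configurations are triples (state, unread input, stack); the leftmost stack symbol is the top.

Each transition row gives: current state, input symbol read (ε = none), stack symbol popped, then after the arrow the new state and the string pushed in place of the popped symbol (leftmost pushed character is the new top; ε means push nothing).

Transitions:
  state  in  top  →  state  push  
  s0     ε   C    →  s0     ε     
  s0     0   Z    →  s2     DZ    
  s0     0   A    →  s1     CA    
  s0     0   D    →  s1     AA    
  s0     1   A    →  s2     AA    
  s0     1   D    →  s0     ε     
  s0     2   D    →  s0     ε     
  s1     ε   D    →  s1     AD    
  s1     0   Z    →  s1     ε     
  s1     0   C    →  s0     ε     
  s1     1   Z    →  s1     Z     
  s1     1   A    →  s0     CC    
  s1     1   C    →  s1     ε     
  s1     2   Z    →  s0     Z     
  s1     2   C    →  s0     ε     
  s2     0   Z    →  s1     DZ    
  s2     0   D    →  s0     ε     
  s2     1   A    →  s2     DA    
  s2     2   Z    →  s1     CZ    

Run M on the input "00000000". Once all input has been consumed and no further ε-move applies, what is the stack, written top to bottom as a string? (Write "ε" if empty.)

(s0, 00000000, Z)
  read 0, top Z: go to s2, push DZ → (s2, 0000000, DZ)
  read 0, top D: go to s0, push ε → (s0, 000000, Z)
  read 0, top Z: go to s2, push DZ → (s2, 00000, DZ)
  read 0, top D: go to s0, push ε → (s0, 0000, Z)
  read 0, top Z: go to s2, push DZ → (s2, 000, DZ)
  read 0, top D: go to s0, push ε → (s0, 00, Z)
  read 0, top Z: go to s2, push DZ → (s2, 0, DZ)
  read 0, top D: go to s0, push ε → (s0, ε, Z)
All input consumed in state s0 with stack Z.

Z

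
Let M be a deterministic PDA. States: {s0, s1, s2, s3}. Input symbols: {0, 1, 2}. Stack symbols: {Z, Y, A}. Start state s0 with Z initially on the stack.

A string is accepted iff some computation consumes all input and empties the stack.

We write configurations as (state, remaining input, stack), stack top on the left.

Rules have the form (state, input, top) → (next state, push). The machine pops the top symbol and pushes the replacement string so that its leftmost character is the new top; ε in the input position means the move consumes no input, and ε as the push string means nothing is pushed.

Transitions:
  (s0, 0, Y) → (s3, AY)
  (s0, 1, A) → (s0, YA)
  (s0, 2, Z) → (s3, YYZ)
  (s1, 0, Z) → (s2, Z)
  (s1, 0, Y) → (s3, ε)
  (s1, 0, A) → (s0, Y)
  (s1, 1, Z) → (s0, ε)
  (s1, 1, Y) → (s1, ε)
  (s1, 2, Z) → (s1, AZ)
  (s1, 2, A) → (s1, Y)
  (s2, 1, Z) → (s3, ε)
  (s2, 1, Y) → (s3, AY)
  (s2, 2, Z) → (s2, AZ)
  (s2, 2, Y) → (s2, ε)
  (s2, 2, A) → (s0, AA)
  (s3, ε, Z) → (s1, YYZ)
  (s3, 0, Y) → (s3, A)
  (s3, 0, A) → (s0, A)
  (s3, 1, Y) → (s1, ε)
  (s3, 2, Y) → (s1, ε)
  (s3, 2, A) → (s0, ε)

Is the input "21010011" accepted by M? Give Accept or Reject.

Accept

(s0, 21010011, Z) ⊢ (s3, 1010011, YYZ) ⊢ (s1, 010011, YZ) ⊢ (s3, 10011, Z) ⊢ (s1, 10011, YYZ) ⊢ (s1, 0011, YZ) ⊢ (s3, 011, Z) ⊢ (s1, 011, YYZ) ⊢ (s3, 11, YZ) ⊢ (s1, 1, Z) ⊢ (s0, ε, ε)
All input consumed and the stack is empty.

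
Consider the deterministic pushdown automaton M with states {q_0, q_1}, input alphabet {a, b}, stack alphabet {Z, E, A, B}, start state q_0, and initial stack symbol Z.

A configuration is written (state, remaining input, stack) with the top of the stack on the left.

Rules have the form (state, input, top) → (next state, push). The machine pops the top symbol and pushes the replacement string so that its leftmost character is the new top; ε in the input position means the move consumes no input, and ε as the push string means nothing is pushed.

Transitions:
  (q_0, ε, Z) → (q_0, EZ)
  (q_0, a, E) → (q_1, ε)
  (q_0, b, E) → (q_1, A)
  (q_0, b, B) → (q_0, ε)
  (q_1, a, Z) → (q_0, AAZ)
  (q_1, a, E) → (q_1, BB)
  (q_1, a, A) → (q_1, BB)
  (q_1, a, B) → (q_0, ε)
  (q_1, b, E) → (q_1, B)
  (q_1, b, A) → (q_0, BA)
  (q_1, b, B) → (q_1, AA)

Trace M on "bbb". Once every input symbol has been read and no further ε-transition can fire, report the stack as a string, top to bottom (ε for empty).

(q_0, bbb, Z)
  ε-move, top Z: go to q_0, push EZ → (q_0, bbb, EZ)
  read b, top E: go to q_1, push A → (q_1, bb, AZ)
  read b, top A: go to q_0, push BA → (q_0, b, BAZ)
  read b, top B: go to q_0, push ε → (q_0, ε, AZ)
All input consumed in state q_0 with stack AZ.

AZ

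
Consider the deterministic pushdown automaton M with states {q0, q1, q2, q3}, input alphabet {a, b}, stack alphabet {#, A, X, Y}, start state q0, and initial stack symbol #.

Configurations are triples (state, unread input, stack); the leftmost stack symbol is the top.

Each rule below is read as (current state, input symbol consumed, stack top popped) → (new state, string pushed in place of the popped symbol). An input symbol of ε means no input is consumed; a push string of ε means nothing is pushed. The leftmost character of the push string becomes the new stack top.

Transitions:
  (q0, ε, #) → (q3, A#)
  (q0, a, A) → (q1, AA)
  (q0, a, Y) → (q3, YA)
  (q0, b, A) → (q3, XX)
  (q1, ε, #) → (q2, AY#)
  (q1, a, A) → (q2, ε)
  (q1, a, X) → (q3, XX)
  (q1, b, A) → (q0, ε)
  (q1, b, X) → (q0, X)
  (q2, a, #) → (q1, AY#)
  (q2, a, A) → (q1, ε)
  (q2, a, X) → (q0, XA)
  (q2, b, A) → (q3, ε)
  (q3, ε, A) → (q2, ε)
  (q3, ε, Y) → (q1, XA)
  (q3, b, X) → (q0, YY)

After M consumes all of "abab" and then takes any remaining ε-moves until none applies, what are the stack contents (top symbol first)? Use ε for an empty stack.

XAA#

(q0, abab, #) ⊢ (q3, abab, A#) ⊢ (q2, abab, #) ⊢ (q1, bab, AY#) ⊢ (q0, ab, Y#) ⊢ (q3, b, YA#) ⊢ (q1, b, XAA#) ⊢ (q0, ε, XAA#)
All input consumed in state q0 with stack XAA#.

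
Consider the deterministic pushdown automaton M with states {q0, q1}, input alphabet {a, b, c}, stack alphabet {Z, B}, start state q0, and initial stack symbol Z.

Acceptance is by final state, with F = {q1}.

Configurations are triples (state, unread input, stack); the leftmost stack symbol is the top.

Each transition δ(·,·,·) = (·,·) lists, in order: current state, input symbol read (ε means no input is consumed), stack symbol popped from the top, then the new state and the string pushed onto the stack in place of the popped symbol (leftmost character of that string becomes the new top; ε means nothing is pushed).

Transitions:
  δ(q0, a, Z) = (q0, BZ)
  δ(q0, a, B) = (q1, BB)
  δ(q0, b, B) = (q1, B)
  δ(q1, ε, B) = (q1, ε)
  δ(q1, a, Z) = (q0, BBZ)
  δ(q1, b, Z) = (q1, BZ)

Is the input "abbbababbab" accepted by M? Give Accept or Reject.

Accept

(q0, abbbababbab, Z) ⊢ (q0, bbbababbab, BZ) ⊢ (q1, bbababbab, BZ) ⊢ (q1, bbababbab, Z) ⊢ (q1, bababbab, BZ) ⊢ (q1, bababbab, Z) ⊢ (q1, ababbab, BZ) ⊢ (q1, ababbab, Z) ⊢ (q0, babbab, BBZ) ⊢ (q1, abbab, BBZ) ⊢ (q1, abbab, BZ) ⊢ (q1, abbab, Z) ⊢ (q0, bbab, BBZ) ⊢ (q1, bab, BBZ) ⊢ (q1, bab, BZ) ⊢ (q1, bab, Z) ⊢ (q1, ab, BZ) ⊢ (q1, ab, Z) ⊢ (q0, b, BBZ) ⊢ (q1, ε, BBZ)
All input consumed; state q1 ∈ F.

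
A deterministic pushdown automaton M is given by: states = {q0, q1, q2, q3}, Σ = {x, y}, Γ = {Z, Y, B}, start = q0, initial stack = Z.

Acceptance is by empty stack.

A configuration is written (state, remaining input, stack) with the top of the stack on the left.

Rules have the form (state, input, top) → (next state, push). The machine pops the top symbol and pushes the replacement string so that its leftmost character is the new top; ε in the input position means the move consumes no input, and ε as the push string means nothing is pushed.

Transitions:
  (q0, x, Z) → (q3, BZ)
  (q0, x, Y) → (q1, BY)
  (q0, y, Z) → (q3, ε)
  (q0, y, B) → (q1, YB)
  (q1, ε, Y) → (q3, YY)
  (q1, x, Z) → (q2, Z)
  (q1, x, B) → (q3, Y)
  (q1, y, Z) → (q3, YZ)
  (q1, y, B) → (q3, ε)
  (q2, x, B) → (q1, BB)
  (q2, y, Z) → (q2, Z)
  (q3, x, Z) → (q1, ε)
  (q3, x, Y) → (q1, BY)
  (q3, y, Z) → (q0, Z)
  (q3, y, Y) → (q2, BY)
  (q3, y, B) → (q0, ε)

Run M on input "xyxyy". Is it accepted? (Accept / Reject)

Accept

(q0, xyxyy, Z) ⊢ (q3, yxyy, BZ) ⊢ (q0, xyy, Z) ⊢ (q3, yy, BZ) ⊢ (q0, y, Z) ⊢ (q3, ε, ε)
All input consumed and the stack is empty.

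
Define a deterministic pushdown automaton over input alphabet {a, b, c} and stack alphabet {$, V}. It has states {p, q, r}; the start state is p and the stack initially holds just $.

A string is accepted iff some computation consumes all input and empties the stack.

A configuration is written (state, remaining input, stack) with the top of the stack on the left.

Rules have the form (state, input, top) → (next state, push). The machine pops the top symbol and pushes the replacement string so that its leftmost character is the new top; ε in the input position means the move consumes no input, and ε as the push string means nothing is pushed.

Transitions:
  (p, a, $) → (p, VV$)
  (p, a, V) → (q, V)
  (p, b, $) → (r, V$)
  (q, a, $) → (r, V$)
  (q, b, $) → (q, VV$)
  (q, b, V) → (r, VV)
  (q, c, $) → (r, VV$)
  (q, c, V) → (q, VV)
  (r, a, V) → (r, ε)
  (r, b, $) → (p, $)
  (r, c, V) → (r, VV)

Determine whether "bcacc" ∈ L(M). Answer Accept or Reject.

(p, bcacc, $)
  read b, top $: go to r, push V$ → (r, cacc, V$)
  read c, top V: go to r, push VV → (r, acc, VV$)
  read a, top V: go to r, push ε → (r, cc, V$)
  read c, top V: go to r, push VV → (r, c, VV$)
  read c, top V: go to r, push VV → (r, ε, VVV$)
All input consumed; stack is VVV$, not empty, and no further ε-move applies.

Reject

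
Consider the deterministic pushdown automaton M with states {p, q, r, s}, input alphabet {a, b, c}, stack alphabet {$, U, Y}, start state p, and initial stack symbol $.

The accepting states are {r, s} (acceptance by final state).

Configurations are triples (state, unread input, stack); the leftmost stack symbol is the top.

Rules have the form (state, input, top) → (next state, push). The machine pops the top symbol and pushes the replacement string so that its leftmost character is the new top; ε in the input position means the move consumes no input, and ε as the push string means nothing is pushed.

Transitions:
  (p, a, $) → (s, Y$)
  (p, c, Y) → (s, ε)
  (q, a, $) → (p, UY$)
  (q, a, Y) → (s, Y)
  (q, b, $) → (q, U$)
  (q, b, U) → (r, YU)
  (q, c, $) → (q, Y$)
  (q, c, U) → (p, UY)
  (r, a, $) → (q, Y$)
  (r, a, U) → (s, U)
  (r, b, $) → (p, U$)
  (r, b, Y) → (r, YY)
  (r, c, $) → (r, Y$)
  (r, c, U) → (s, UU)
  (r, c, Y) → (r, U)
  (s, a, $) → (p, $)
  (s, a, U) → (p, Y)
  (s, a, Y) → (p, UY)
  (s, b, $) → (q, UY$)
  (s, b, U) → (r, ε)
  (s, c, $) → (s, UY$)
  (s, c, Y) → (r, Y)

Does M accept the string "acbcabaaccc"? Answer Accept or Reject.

(p, acbcabaaccc, $)
  read a, top $: go to s, push Y$ → (s, cbcabaaccc, Y$)
  read c, top Y: go to r, push Y → (r, bcabaaccc, Y$)
  read b, top Y: go to r, push YY → (r, cabaaccc, YY$)
  read c, top Y: go to r, push U → (r, abaaccc, UY$)
  read a, top U: go to s, push U → (s, baaccc, UY$)
  read b, top U: go to r, push ε → (r, aaccc, Y$)
No transition applies at (r, aaccc, Y$); input not fully consumed.

Reject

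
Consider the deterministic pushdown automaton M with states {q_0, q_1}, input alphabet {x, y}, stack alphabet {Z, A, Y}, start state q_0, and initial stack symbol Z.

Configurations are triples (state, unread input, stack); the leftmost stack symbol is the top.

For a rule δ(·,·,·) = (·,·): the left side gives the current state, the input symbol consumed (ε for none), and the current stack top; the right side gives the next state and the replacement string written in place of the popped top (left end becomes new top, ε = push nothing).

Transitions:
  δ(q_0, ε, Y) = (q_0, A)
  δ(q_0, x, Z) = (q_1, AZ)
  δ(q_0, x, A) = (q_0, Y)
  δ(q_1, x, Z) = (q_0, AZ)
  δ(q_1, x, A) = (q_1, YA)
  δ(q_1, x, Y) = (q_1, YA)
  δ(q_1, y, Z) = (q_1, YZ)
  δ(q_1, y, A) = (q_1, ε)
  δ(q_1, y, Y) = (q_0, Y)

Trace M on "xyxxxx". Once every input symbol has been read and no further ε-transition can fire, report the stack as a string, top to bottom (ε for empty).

AZ

(q_0, xyxxxx, Z)
  read x, top Z: go to q_1, push AZ → (q_1, yxxxx, AZ)
  read y, top A: go to q_1, push ε → (q_1, xxxx, Z)
  read x, top Z: go to q_0, push AZ → (q_0, xxx, AZ)
  read x, top A: go to q_0, push Y → (q_0, xx, YZ)
  ε-move, top Y: go to q_0, push A → (q_0, xx, AZ)
  read x, top A: go to q_0, push Y → (q_0, x, YZ)
  ε-move, top Y: go to q_0, push A → (q_0, x, AZ)
  read x, top A: go to q_0, push Y → (q_0, ε, YZ)
  ε-move, top Y: go to q_0, push A → (q_0, ε, AZ)
All input consumed in state q_0 with stack AZ.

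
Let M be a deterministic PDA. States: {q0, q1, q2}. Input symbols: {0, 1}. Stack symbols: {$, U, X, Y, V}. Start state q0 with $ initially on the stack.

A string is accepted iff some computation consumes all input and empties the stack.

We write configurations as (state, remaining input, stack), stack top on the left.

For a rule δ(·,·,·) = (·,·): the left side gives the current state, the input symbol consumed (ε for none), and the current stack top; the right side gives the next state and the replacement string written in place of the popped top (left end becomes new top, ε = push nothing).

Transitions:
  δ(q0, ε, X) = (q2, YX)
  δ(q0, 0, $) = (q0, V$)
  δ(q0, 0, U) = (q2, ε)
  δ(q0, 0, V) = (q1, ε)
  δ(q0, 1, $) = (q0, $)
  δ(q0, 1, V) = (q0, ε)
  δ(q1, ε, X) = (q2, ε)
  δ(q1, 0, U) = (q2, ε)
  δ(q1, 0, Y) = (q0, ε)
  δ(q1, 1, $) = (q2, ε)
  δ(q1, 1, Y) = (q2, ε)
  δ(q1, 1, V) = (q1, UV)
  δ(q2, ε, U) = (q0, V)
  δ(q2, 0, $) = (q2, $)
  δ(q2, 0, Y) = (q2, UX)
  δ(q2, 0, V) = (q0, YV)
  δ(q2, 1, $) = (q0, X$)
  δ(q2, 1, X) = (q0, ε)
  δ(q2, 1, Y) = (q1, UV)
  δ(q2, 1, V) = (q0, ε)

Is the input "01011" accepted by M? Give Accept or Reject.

Reject

(q0, 01011, $) ⊢ (q0, 1011, V$) ⊢ (q0, 011, $) ⊢ (q0, 11, V$) ⊢ (q0, 1, $) ⊢ (q0, ε, $)
All input consumed; stack is $, not empty, and no further ε-move applies.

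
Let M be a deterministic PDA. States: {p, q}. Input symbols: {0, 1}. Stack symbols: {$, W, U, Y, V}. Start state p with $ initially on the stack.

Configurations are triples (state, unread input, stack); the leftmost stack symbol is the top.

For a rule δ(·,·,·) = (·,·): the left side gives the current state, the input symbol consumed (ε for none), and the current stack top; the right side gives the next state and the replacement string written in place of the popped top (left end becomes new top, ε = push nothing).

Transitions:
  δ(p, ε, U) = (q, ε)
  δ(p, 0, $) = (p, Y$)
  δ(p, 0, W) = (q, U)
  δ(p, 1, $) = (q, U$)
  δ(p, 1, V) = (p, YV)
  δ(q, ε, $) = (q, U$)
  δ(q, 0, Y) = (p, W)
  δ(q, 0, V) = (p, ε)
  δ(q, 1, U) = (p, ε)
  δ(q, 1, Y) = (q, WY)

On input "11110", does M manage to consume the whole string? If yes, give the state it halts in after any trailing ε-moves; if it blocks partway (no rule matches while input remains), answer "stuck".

(p, 11110, $)
  read 1, top $: go to q, push U$ → (q, 1110, U$)
  read 1, top U: go to p, push ε → (p, 110, $)
  read 1, top $: go to q, push U$ → (q, 10, U$)
  read 1, top U: go to p, push ε → (p, 0, $)
  read 0, top $: go to p, push Y$ → (p, ε, Y$)
All input consumed; M is in state p.

p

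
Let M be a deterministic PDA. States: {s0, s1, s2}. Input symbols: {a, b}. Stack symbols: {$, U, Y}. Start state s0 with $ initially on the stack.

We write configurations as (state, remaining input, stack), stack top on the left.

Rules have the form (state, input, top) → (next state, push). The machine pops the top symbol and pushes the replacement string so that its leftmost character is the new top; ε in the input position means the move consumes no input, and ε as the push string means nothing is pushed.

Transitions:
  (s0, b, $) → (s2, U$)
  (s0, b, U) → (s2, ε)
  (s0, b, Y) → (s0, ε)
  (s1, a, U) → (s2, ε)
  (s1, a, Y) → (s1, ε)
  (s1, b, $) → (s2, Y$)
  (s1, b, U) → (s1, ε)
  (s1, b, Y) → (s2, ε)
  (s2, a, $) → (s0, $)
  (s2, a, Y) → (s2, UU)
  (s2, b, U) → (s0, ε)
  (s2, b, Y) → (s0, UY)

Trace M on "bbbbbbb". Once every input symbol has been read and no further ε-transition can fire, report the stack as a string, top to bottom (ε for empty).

(s0, bbbbbbb, $)
  read b, top $: go to s2, push U$ → (s2, bbbbbb, U$)
  read b, top U: go to s0, push ε → (s0, bbbbb, $)
  read b, top $: go to s2, push U$ → (s2, bbbb, U$)
  read b, top U: go to s0, push ε → (s0, bbb, $)
  read b, top $: go to s2, push U$ → (s2, bb, U$)
  read b, top U: go to s0, push ε → (s0, b, $)
  read b, top $: go to s2, push U$ → (s2, ε, U$)
All input consumed in state s2 with stack U$.

U$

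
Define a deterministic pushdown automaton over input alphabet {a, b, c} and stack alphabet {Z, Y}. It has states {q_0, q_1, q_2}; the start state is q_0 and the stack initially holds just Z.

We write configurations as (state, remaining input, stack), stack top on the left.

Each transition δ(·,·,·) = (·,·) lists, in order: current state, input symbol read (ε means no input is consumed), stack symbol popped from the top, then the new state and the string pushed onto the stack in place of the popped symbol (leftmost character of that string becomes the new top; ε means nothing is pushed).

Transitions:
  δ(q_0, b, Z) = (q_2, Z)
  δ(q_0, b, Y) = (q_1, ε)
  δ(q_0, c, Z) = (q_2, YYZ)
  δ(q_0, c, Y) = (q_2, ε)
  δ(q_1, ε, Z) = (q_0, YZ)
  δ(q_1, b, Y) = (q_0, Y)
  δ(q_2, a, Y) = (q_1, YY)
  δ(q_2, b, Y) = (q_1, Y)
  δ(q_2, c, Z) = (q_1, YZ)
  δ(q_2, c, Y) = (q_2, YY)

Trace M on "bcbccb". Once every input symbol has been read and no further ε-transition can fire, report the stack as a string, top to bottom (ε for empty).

YZ

(q_0, bcbccb, Z)
  read b, top Z: go to q_2, push Z → (q_2, cbccb, Z)
  read c, top Z: go to q_1, push YZ → (q_1, bccb, YZ)
  read b, top Y: go to q_0, push Y → (q_0, ccb, YZ)
  read c, top Y: go to q_2, push ε → (q_2, cb, Z)
  read c, top Z: go to q_1, push YZ → (q_1, b, YZ)
  read b, top Y: go to q_0, push Y → (q_0, ε, YZ)
All input consumed in state q_0 with stack YZ.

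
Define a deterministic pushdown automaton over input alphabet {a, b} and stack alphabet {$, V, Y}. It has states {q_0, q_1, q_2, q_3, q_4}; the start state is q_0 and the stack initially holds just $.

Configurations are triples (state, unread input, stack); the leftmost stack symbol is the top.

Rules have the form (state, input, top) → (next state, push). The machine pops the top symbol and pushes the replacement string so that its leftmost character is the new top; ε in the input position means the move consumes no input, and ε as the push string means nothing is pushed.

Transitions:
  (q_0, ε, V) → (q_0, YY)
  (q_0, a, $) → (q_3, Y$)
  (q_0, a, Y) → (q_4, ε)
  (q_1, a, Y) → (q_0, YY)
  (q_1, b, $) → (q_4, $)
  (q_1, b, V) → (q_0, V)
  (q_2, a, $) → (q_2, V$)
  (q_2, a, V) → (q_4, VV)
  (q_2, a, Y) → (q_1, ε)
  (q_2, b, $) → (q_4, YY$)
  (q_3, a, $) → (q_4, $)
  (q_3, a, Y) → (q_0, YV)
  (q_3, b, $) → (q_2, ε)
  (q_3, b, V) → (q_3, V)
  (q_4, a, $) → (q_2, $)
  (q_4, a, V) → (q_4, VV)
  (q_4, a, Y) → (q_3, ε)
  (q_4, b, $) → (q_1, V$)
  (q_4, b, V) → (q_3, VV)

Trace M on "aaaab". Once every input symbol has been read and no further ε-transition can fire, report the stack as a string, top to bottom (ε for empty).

VVV$

(q_0, aaaab, $)
  read a, top $: go to q_3, push Y$ → (q_3, aaab, Y$)
  read a, top Y: go to q_0, push YV → (q_0, aab, YV$)
  read a, top Y: go to q_4, push ε → (q_4, ab, V$)
  read a, top V: go to q_4, push VV → (q_4, b, VV$)
  read b, top V: go to q_3, push VV → (q_3, ε, VVV$)
All input consumed in state q_3 with stack VVV$.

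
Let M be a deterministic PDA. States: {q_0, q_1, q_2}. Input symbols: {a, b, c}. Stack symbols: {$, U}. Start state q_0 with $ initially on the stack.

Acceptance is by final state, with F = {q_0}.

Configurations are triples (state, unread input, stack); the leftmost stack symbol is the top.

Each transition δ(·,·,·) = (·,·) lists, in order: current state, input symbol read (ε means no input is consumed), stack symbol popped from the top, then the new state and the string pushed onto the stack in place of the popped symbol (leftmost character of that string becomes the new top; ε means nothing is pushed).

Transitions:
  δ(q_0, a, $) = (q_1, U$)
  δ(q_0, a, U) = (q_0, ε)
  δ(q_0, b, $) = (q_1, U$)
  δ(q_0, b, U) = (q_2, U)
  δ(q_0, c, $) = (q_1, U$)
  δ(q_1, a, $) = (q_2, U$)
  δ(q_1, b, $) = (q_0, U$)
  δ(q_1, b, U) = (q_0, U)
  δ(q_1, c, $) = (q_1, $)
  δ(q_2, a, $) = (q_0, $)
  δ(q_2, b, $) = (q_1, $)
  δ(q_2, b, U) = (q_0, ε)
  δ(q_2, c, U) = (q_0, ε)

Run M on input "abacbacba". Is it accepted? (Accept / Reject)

Accept

(q_0, abacbacba, $)
  read a, top $: go to q_1, push U$ → (q_1, bacbacba, U$)
  read b, top U: go to q_0, push U → (q_0, acbacba, U$)
  read a, top U: go to q_0, push ε → (q_0, cbacba, $)
  read c, top $: go to q_1, push U$ → (q_1, bacba, U$)
  read b, top U: go to q_0, push U → (q_0, acba, U$)
  read a, top U: go to q_0, push ε → (q_0, cba, $)
  read c, top $: go to q_1, push U$ → (q_1, ba, U$)
  read b, top U: go to q_0, push U → (q_0, a, U$)
  read a, top U: go to q_0, push ε → (q_0, ε, $)
All input consumed; state q_0 ∈ F.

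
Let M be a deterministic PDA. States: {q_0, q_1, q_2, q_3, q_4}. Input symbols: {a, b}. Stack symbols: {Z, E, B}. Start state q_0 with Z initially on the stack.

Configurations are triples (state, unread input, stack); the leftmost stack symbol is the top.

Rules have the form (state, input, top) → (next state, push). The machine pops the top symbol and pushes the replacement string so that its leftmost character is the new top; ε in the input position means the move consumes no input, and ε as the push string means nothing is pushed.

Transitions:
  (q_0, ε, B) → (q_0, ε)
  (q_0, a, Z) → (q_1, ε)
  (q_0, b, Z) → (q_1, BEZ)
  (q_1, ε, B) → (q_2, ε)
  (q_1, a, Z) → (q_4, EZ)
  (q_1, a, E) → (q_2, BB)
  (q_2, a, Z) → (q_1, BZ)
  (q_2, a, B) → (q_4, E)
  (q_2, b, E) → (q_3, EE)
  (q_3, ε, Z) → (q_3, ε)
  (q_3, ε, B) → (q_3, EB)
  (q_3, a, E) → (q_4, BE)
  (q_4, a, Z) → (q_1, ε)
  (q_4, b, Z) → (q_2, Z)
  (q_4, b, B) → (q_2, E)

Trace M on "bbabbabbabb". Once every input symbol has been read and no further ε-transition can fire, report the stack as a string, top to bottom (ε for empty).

(q_0, bbabbabbabb, Z)
  read b, top Z: go to q_1, push BEZ → (q_1, babbabbabb, BEZ)
  ε-move, top B: go to q_2, push ε → (q_2, babbabbabb, EZ)
  read b, top E: go to q_3, push EE → (q_3, abbabbabb, EEZ)
  read a, top E: go to q_4, push BE → (q_4, bbabbabb, BEEZ)
  read b, top B: go to q_2, push E → (q_2, babbabb, EEEZ)
  read b, top E: go to q_3, push EE → (q_3, abbabb, EEEEZ)
  read a, top E: go to q_4, push BE → (q_4, bbabb, BEEEEZ)
  read b, top B: go to q_2, push E → (q_2, babb, EEEEEZ)
  read b, top E: go to q_3, push EE → (q_3, abb, EEEEEEZ)
  read a, top E: go to q_4, push BE → (q_4, bb, BEEEEEEZ)
  read b, top B: go to q_2, push E → (q_2, b, EEEEEEEZ)
  read b, top E: go to q_3, push EE → (q_3, ε, EEEEEEEEZ)
All input consumed in state q_3 with stack EEEEEEEEZ.

EEEEEEEEZ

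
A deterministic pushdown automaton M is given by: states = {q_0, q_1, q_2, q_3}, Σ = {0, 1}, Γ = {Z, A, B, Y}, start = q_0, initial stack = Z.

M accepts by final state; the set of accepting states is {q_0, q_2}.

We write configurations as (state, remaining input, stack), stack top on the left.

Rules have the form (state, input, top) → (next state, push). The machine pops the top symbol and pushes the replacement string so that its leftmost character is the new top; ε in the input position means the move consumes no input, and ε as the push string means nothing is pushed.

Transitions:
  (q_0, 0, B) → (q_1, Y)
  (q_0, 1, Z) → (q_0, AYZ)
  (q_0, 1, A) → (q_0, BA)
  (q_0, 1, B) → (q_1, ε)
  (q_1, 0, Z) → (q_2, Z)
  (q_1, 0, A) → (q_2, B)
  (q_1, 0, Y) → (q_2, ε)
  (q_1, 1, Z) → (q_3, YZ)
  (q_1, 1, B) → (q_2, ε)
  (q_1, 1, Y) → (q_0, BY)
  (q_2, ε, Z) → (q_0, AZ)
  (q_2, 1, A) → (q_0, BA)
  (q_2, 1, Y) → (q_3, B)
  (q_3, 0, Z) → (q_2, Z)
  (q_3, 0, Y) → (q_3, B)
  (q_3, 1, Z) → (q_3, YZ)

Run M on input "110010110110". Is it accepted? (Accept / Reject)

(q_0, 110010110110, Z)
  read 1, top Z: go to q_0, push AYZ → (q_0, 10010110110, AYZ)
  read 1, top A: go to q_0, push BA → (q_0, 0010110110, BAYZ)
  read 0, top B: go to q_1, push Y → (q_1, 010110110, YAYZ)
  read 0, top Y: go to q_2, push ε → (q_2, 10110110, AYZ)
  read 1, top A: go to q_0, push BA → (q_0, 0110110, BAYZ)
  read 0, top B: go to q_1, push Y → (q_1, 110110, YAYZ)
  read 1, top Y: go to q_0, push BY → (q_0, 10110, BYAYZ)
  read 1, top B: go to q_1, push ε → (q_1, 0110, YAYZ)
  read 0, top Y: go to q_2, push ε → (q_2, 110, AYZ)
  read 1, top A: go to q_0, push BA → (q_0, 10, BAYZ)
  read 1, top B: go to q_1, push ε → (q_1, 0, AYZ)
  read 0, top A: go to q_2, push B → (q_2, ε, BYZ)
All input consumed; state q_2 ∈ F.

Accept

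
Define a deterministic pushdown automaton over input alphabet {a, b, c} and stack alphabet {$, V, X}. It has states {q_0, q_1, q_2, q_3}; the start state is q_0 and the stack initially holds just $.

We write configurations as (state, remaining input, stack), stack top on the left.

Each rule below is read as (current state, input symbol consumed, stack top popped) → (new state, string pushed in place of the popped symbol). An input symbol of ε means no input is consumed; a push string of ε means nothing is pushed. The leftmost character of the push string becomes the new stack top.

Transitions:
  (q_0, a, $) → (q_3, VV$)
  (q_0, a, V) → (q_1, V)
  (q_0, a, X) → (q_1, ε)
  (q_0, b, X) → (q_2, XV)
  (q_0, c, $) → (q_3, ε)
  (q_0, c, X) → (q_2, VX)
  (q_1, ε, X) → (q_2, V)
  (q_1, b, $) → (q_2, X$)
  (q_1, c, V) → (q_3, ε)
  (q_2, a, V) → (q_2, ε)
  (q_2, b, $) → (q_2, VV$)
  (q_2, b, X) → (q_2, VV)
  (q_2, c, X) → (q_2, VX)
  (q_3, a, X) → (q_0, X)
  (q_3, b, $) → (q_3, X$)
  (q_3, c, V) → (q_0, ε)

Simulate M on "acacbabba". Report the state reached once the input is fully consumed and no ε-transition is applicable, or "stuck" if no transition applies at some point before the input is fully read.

(q_0, acacbabba, $) ⊢ (q_3, cacbabba, VV$) ⊢ (q_0, acbabba, V$) ⊢ (q_1, cbabba, V$) ⊢ (q_3, babba, $) ⊢ (q_3, abba, X$) ⊢ (q_0, bba, X$) ⊢ (q_2, ba, XV$) ⊢ (q_2, a, VVV$) ⊢ (q_2, ε, VV$)
All input consumed; M is in state q_2.

q_2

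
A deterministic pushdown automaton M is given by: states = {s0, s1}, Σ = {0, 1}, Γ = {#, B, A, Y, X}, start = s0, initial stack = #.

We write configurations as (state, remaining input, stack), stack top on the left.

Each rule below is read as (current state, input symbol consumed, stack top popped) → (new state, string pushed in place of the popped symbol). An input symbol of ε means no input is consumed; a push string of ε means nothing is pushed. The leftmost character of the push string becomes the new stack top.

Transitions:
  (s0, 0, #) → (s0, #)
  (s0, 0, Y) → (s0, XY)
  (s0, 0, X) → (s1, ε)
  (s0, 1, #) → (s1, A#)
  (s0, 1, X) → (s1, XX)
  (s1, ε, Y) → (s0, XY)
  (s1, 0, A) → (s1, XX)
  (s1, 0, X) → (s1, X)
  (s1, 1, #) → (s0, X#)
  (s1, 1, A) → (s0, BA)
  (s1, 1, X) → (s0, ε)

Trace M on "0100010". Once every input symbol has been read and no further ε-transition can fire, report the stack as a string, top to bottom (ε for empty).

#

(s0, 0100010, #)
  read 0, top #: go to s0, push # → (s0, 100010, #)
  read 1, top #: go to s1, push A# → (s1, 00010, A#)
  read 0, top A: go to s1, push XX → (s1, 0010, XX#)
  read 0, top X: go to s1, push X → (s1, 010, XX#)
  read 0, top X: go to s1, push X → (s1, 10, XX#)
  read 1, top X: go to s0, push ε → (s0, 0, X#)
  read 0, top X: go to s1, push ε → (s1, ε, #)
All input consumed in state s1 with stack #.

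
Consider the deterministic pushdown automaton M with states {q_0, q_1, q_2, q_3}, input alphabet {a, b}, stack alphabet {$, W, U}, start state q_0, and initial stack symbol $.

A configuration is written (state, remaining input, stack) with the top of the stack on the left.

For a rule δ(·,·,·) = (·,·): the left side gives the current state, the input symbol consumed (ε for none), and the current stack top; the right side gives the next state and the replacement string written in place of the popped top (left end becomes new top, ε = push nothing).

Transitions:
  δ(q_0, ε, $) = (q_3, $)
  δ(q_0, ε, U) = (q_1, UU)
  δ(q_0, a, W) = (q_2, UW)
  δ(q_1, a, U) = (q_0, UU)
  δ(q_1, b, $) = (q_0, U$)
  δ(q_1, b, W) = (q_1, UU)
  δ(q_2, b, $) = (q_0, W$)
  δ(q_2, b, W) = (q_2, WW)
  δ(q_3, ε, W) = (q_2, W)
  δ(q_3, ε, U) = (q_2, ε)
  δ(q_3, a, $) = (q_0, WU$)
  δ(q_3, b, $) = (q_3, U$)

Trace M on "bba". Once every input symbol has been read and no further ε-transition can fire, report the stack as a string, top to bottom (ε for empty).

(q_0, bba, $)
  ε-move, top $: go to q_3, push $ → (q_3, bba, $)
  read b, top $: go to q_3, push U$ → (q_3, ba, U$)
  ε-move, top U: go to q_2, push ε → (q_2, ba, $)
  read b, top $: go to q_0, push W$ → (q_0, a, W$)
  read a, top W: go to q_2, push UW → (q_2, ε, UW$)
All input consumed in state q_2 with stack UW$.

UW$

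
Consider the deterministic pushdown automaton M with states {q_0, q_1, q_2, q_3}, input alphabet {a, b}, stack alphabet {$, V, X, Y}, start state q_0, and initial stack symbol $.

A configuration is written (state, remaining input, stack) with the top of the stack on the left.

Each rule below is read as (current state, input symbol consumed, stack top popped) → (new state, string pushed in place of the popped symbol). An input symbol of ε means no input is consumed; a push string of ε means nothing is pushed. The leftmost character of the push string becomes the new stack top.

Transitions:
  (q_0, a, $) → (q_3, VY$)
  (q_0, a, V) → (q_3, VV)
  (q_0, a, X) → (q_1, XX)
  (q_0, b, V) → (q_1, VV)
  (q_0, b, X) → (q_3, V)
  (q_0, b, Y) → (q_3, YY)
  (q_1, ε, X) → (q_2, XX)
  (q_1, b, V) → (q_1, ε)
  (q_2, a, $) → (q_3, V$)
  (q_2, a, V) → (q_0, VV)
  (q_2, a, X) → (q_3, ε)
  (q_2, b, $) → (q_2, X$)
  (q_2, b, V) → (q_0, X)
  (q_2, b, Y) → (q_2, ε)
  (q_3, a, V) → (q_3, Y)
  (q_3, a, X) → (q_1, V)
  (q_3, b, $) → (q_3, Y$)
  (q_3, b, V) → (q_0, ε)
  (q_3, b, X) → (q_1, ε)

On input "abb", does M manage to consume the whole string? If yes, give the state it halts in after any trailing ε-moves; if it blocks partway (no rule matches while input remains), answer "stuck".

(q_0, abb, $) ⊢ (q_3, bb, VY$) ⊢ (q_0, b, Y$) ⊢ (q_3, ε, YY$)
All input consumed; M is in state q_3.

q_3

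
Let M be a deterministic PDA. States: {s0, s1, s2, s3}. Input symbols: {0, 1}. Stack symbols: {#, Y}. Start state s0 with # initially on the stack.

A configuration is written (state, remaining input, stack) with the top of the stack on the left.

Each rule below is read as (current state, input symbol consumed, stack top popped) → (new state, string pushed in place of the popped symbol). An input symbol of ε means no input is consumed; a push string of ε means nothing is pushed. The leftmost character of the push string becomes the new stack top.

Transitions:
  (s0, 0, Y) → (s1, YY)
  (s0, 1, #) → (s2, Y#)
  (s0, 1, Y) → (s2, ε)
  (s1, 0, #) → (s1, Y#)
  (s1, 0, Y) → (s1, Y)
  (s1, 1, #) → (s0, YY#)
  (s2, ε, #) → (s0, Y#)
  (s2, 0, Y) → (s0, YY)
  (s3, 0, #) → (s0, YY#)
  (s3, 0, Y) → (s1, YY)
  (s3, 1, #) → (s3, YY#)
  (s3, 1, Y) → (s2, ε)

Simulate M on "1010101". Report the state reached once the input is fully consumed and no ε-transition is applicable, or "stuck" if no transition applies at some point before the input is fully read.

s2

(s0, 1010101, #)
  read 1, top #: go to s2, push Y# → (s2, 010101, Y#)
  read 0, top Y: go to s0, push YY → (s0, 10101, YY#)
  read 1, top Y: go to s2, push ε → (s2, 0101, Y#)
  read 0, top Y: go to s0, push YY → (s0, 101, YY#)
  read 1, top Y: go to s2, push ε → (s2, 01, Y#)
  read 0, top Y: go to s0, push YY → (s0, 1, YY#)
  read 1, top Y: go to s2, push ε → (s2, ε, Y#)
All input consumed; M is in state s2.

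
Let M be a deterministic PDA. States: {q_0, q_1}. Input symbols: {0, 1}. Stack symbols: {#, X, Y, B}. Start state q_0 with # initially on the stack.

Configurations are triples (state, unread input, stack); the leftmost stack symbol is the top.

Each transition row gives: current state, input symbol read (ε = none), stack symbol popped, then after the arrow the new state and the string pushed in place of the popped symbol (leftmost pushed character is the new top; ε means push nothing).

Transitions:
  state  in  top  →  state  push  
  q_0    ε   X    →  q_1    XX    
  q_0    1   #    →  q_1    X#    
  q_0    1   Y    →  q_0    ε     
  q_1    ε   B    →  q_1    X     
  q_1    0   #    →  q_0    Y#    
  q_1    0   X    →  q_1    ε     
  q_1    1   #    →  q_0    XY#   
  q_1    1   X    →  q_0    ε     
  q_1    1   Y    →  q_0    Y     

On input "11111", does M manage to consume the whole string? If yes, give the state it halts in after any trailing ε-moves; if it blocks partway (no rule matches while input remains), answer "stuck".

(q_0, 11111, #)
  read 1, top #: go to q_1, push X# → (q_1, 1111, X#)
  read 1, top X: go to q_0, push ε → (q_0, 111, #)
  read 1, top #: go to q_1, push X# → (q_1, 11, X#)
  read 1, top X: go to q_0, push ε → (q_0, 1, #)
  read 1, top #: go to q_1, push X# → (q_1, ε, X#)
All input consumed; M is in state q_1.

q_1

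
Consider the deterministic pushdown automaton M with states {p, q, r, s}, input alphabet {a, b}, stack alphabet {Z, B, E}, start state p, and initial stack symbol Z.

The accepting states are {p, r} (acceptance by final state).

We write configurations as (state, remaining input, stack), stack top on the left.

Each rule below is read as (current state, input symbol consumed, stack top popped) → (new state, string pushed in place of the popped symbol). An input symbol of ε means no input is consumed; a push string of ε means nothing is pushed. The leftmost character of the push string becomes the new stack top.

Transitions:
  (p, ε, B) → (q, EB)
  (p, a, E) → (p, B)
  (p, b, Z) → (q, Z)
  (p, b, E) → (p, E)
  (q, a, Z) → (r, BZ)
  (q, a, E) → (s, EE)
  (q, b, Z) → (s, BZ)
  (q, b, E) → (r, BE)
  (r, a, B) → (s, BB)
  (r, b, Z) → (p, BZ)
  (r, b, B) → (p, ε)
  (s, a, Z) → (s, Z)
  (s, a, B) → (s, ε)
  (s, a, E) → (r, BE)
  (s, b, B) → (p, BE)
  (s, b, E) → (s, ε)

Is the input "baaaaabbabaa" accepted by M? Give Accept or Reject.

Reject

(p, baaaaabbabaa, Z)
  read b, top Z: go to q, push Z → (q, aaaaabbabaa, Z)
  read a, top Z: go to r, push BZ → (r, aaaabbabaa, BZ)
  read a, top B: go to s, push BB → (s, aaabbabaa, BBZ)
  read a, top B: go to s, push ε → (s, aabbabaa, BZ)
  read a, top B: go to s, push ε → (s, abbabaa, Z)
  read a, top Z: go to s, push Z → (s, bbabaa, Z)
No transition applies at (s, bbabaa, Z); input not fully consumed.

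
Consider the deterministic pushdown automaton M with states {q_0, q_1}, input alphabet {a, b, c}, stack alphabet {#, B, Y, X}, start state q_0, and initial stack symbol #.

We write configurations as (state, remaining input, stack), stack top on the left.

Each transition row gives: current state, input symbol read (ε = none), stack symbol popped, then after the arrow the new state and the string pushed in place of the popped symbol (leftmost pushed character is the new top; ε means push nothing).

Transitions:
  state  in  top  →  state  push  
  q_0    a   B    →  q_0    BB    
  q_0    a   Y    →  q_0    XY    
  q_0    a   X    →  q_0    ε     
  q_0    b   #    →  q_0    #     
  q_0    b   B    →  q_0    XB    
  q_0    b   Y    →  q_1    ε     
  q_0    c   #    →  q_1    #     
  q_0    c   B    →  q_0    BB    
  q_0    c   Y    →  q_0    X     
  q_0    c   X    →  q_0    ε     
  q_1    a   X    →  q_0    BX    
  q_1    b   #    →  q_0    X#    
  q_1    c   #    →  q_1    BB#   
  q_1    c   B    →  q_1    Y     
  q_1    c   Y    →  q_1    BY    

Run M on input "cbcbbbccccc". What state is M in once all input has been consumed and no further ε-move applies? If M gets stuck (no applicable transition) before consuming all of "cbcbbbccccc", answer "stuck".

q_1

(q_0, cbcbbbccccc, #)
  read c, top #: go to q_1, push # → (q_1, bcbbbccccc, #)
  read b, top #: go to q_0, push X# → (q_0, cbbbccccc, X#)
  read c, top X: go to q_0, push ε → (q_0, bbbccccc, #)
  read b, top #: go to q_0, push # → (q_0, bbccccc, #)
  read b, top #: go to q_0, push # → (q_0, bccccc, #)
  read b, top #: go to q_0, push # → (q_0, ccccc, #)
  read c, top #: go to q_1, push # → (q_1, cccc, #)
  read c, top #: go to q_1, push BB# → (q_1, ccc, BB#)
  read c, top B: go to q_1, push Y → (q_1, cc, YB#)
  read c, top Y: go to q_1, push BY → (q_1, c, BYB#)
  read c, top B: go to q_1, push Y → (q_1, ε, YYB#)
All input consumed; M is in state q_1.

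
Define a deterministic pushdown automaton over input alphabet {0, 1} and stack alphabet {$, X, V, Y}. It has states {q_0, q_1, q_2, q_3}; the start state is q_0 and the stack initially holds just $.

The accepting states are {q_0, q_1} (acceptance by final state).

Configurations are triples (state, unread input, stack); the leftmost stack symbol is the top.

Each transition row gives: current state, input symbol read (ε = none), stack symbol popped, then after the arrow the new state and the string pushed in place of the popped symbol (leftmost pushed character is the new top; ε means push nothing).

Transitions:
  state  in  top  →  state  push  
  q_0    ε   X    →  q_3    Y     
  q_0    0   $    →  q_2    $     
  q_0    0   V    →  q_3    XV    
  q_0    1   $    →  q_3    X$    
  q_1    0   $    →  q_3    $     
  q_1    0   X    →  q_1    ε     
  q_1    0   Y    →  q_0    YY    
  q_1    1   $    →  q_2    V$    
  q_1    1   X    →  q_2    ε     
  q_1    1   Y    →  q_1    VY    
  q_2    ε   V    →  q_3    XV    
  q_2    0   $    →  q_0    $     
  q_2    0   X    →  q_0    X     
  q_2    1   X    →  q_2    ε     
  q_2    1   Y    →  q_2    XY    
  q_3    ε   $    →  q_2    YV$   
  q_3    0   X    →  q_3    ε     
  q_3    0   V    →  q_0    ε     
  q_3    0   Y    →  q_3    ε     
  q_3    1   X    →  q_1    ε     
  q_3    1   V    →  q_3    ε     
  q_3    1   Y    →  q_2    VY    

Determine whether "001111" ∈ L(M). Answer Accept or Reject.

Accept

(q_0, 001111, $) ⊢ (q_2, 01111, $) ⊢ (q_0, 1111, $) ⊢ (q_3, 111, X$) ⊢ (q_1, 11, $) ⊢ (q_2, 1, V$) ⊢ (q_3, 1, XV$) ⊢ (q_1, ε, V$)
All input consumed; state q_1 ∈ F.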